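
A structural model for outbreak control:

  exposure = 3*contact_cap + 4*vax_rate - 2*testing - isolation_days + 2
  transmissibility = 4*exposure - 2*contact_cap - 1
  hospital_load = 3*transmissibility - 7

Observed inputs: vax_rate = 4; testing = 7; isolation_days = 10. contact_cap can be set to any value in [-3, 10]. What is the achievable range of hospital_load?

Substituting into the exposure equation gives exposure = 3*contact_cap - 6.
transmissibility becomes 10*contact_cap - 25.
Substituting into the hospital_load equation gives hospital_load = 30*contact_cap - 82.
Linear in contact_cap, so extremes are at the endpoints: contact_cap = -3 gives hospital_load = -172; contact_cap = 10 gives hospital_load = 218.

-172 to 218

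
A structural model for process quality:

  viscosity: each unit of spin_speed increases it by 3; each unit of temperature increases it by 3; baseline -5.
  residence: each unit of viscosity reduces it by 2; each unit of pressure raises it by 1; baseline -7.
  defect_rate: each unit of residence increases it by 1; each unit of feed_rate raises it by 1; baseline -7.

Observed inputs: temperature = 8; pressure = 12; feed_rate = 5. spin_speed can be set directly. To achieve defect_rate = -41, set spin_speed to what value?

Substituting into the viscosity equation gives viscosity = 3*spin_speed + 19.
Substituting into the residence equation gives residence = -6*spin_speed - 33.
Substituting into the defect_rate equation gives defect_rate = -6*spin_speed - 35.
Solve -6*spin_speed - 35 = -41: spin_speed = (-41 + 35) / -6 = 1.

spin_speed = 1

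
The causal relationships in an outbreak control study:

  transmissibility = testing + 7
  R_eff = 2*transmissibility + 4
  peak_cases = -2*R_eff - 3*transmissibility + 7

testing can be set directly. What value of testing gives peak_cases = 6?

testing = -8

Substituting into the R_eff equation gives R_eff = 2*testing + 18.
Substituting into the peak_cases equation gives peak_cases = -7*testing - 50.
Solve -7*testing - 50 = 6: testing = (6 + 50) / -7 = -8.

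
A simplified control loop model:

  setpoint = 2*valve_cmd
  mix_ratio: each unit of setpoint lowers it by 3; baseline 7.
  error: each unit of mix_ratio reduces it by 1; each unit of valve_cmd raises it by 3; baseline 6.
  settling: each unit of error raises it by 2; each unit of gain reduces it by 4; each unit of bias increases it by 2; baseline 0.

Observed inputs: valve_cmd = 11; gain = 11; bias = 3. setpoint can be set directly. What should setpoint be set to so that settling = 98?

Intervening on setpoint fixes its value directly, overriding its dependence on valve_cmd.
Substituting into the error equation gives error = 3*setpoint + 32.
Substituting into the settling equation gives settling = 6*setpoint + 26.
Solve 6*setpoint + 26 = 98: setpoint = (98 - 26) / 6 = 12.

setpoint = 12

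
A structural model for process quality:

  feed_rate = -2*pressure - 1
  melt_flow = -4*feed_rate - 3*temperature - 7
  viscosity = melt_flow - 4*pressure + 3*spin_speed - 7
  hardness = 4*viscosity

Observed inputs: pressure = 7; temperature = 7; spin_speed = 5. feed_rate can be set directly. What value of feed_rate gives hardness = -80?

Intervening on feed_rate fixes its value directly, overriding its dependence on pressure.
Substituting into the melt_flow equation gives melt_flow = -4*feed_rate - 28.
Substituting into the viscosity equation gives viscosity = -4*feed_rate - 48.
hardness becomes -16*feed_rate - 192.
Solve -16*feed_rate - 192 = -80: feed_rate = (-80 + 192) / -16 = -7.

feed_rate = -7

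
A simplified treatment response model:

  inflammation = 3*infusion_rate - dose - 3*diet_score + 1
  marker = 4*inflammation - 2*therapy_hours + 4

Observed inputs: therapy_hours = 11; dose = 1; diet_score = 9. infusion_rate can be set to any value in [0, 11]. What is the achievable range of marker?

Substituting into the inflammation equation gives inflammation = 3*infusion_rate - 27.
This gives marker = 12*infusion_rate - 126.
Linear in infusion_rate, so extremes are at the endpoints: infusion_rate = 0 gives marker = -126; infusion_rate = 11 gives marker = 6.

-126 to 6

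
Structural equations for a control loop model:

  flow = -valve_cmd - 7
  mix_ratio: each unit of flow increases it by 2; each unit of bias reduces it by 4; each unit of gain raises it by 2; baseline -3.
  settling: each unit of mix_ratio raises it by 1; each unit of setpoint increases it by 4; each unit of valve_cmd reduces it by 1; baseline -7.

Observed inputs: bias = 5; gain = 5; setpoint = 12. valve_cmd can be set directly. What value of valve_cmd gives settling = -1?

valve_cmd = 5

Substituting into the mix_ratio equation gives mix_ratio = -2*valve_cmd - 27.
Substituting into the settling equation gives settling = -3*valve_cmd + 14.
Solve -3*valve_cmd + 14 = -1: valve_cmd = (-1 - 14) / -3 = 5.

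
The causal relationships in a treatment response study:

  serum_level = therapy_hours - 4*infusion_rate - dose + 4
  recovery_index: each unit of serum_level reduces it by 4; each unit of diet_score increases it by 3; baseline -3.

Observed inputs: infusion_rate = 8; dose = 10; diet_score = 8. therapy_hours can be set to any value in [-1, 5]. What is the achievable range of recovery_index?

Substituting into the serum_level equation gives serum_level = therapy_hours - 38.
Substituting into the recovery_index equation gives recovery_index = -4*therapy_hours + 173.
Linear in therapy_hours, so extremes are at the endpoints: therapy_hours = -1 gives recovery_index = 177; therapy_hours = 5 gives recovery_index = 153.

153 to 177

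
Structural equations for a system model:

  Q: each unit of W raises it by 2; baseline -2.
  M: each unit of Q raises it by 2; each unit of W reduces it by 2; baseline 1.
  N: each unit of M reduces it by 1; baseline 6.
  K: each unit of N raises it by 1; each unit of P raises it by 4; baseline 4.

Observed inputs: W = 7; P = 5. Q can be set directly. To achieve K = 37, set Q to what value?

Intervening on Q fixes its value directly, overriding its dependence on W.
Substituting into the M equation gives M = 2*Q - 13.
So N = -2*Q + 19.
K becomes -2*Q + 43.
Solve -2*Q + 43 = 37: Q = (37 - 43) / -2 = 3.

Q = 3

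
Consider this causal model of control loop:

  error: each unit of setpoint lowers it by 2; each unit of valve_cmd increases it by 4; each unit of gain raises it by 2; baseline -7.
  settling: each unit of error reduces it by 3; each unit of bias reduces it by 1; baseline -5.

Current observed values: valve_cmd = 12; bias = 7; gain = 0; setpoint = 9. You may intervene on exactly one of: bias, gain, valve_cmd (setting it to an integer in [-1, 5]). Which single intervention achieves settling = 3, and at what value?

set valve_cmd = 5

Intervening on bias: settling = -bias - 74. Reaching 3 requires bias = -77, outside [-1, 5].
Intervening on gain: settling = -6*gain - 81. Reaching 3 requires gain = -14, outside [-1, 5].
Intervening on valve_cmd: with other inputs at their observed values, settling = -12*valve_cmd + 63. Solving for 3 gives valve_cmd = 5, within [-1, 5].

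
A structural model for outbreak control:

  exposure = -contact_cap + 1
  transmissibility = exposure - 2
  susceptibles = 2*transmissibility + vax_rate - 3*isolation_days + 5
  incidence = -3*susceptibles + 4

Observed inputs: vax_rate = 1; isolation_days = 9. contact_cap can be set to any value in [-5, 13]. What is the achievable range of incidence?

43 to 151

Substituting into the transmissibility equation gives transmissibility = -contact_cap - 1.
So susceptibles = -2*contact_cap - 23.
Substituting into the incidence equation gives incidence = 6*contact_cap + 73.
Linear in contact_cap, so extremes are at the endpoints: contact_cap = -5 gives incidence = 43; contact_cap = 13 gives incidence = 151.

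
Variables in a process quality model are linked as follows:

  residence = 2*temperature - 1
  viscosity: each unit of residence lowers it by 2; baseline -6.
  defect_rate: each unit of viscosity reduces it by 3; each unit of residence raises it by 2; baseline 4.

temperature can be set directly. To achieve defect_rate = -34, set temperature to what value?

temperature = -3

Substituting into the viscosity equation gives viscosity = -4*temperature - 4.
Substituting into the defect_rate equation gives defect_rate = 16*temperature + 14.
Solve 16*temperature + 14 = -34: temperature = (-34 - 14) / 16 = -3.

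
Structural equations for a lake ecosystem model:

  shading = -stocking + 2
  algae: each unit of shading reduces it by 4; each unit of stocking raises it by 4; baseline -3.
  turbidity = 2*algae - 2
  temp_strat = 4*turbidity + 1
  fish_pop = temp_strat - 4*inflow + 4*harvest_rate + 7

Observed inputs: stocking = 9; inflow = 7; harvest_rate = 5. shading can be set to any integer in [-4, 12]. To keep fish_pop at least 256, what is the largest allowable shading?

shading = 0

Intervening on shading fixes its value directly, overriding its dependence on stocking.
Substituting into the algae equation gives algae = -4*shading + 33.
So turbidity = -8*shading + 64.
temp_strat becomes -32*shading + 257.
So fish_pop = -32*shading + 256.
Require -32*shading + 256 ≥ 256, so shading ≤ 0.
The largest integer in [-4, 12] satisfying this is 0.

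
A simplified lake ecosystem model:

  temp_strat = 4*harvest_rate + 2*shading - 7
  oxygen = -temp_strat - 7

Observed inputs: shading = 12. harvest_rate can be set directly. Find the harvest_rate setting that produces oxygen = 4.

Substituting into the temp_strat equation gives temp_strat = 4*harvest_rate + 17.
Substituting into the oxygen equation gives oxygen = -4*harvest_rate - 24.
Solve -4*harvest_rate - 24 = 4: harvest_rate = (4 + 24) / -4 = -7.

harvest_rate = -7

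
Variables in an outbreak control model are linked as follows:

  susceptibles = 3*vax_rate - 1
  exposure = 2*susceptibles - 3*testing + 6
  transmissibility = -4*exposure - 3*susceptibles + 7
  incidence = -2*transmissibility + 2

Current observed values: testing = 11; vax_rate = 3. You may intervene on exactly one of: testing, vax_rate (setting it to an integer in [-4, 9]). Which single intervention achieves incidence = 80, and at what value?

Intervening on testing: incidence = -24*testing + 212. Reaching 80 requires testing = 11/2, not an integer.
Intervening on vax_rate: with other inputs at their observed values, incidence = 66*vax_rate - 250. Solving for 80 gives vax_rate = 5, within [-4, 9].

set vax_rate = 5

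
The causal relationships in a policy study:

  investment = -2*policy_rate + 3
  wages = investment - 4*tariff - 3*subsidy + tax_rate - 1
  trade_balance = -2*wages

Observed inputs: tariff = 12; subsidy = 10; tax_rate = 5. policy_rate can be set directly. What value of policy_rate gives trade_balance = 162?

Substituting into the wages equation gives wages = -2*policy_rate - 71.
trade_balance becomes 4*policy_rate + 142.
Solve 4*policy_rate + 142 = 162: policy_rate = (162 - 142) / 4 = 5.

policy_rate = 5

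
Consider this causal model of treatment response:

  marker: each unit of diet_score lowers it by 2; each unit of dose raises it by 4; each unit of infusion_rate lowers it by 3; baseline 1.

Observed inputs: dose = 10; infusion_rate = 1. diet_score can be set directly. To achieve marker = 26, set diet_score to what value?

Substituting into the marker equation gives marker = -2*diet_score + 38.
Solve -2*diet_score + 38 = 26: diet_score = (26 - 38) / -2 = 6.

diet_score = 6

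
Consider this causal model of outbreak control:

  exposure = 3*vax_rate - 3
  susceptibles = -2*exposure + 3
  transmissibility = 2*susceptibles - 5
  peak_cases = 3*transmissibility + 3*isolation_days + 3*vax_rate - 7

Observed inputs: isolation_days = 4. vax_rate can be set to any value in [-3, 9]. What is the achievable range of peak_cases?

Substituting into the susceptibles equation gives susceptibles = -6*vax_rate + 9.
This gives transmissibility = -12*vax_rate + 13.
peak_cases becomes -33*vax_rate + 44.
Linear in vax_rate, so extremes are at the endpoints: vax_rate = -3 gives peak_cases = 143; vax_rate = 9 gives peak_cases = -253.

-253 to 143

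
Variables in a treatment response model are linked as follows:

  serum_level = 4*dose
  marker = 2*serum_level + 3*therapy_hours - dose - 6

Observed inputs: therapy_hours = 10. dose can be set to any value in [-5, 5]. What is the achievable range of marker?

Substituting into the marker equation gives marker = 7*dose + 24.
Linear in dose, so extremes are at the endpoints: dose = -5 gives marker = -11; dose = 5 gives marker = 59.

-11 to 59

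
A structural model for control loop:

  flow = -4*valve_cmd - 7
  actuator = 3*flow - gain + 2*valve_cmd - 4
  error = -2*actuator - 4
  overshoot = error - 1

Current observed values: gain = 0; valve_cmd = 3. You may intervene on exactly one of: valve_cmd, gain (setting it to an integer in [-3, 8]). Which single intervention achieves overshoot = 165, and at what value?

Intervening on valve_cmd: with other inputs at their observed values, overshoot = 20*valve_cmd + 45. Solving for 165 gives valve_cmd = 6, within [-3, 8].
Intervening on gain: overshoot = 2*gain + 105. Reaching 165 requires gain = 30, outside [-3, 8].

set valve_cmd = 6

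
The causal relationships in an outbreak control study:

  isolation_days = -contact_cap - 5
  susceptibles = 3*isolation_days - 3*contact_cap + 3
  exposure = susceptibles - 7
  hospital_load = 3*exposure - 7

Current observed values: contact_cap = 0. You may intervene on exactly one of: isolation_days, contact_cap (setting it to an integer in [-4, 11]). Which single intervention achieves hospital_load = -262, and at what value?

set contact_cap = 11

Intervening on isolation_days: hospital_load = 9*isolation_days - 19. Reaching -262 requires isolation_days = -27, outside [-4, 11].
Intervening on contact_cap: with other inputs at their observed values, hospital_load = -18*contact_cap - 64. Solving for -262 gives contact_cap = 11, within [-4, 11].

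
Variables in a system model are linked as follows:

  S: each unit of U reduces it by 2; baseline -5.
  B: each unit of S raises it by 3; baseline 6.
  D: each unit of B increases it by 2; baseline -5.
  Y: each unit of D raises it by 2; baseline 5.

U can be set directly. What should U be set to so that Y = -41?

Substituting into the B equation gives B = -6*U - 9.
This gives D = -12*U - 23.
Substituting into the Y equation gives Y = -24*U - 41.
Solve -24*U - 41 = -41: U = (-41 + 41) / -24 = 0.

U = 0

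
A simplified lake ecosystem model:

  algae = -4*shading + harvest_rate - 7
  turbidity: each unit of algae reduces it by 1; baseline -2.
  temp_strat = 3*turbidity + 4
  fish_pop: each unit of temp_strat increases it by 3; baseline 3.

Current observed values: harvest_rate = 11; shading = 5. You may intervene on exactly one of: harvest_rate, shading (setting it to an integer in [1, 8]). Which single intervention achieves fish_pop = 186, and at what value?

set harvest_rate = 6

Intervening on harvest_rate: with other inputs at their observed values, fish_pop = -9*harvest_rate + 240. Solving for 186 gives harvest_rate = 6, within [1, 8].
Intervening on shading: fish_pop = 36*shading - 39. Reaching 186 requires shading = 25/4, not an integer.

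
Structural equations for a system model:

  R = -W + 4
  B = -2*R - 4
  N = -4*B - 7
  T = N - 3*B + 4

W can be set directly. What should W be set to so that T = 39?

Substituting into the B equation gives B = 2*W - 12.
This gives N = -8*W + 41.
T becomes -14*W + 81.
Solve -14*W + 81 = 39: W = (39 - 81) / -14 = 3.

W = 3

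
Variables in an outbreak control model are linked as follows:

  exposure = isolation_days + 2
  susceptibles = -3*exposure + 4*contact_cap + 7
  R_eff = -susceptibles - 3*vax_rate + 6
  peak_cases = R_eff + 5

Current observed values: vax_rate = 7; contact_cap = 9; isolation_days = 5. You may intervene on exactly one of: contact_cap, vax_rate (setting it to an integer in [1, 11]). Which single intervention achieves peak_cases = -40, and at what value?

set contact_cap = 11

Intervening on contact_cap: with other inputs at their observed values, peak_cases = -4*contact_cap + 4. Solving for -40 gives contact_cap = 11, within [1, 11].
Intervening on vax_rate: peak_cases = -3*vax_rate - 11. Reaching -40 requires vax_rate = 29/3, not an integer.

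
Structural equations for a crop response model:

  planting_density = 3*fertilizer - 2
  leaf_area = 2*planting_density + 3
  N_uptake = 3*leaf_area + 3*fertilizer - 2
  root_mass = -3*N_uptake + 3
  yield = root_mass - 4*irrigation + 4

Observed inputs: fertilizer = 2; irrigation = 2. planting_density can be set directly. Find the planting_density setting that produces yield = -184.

planting_density = 8

Intervening on planting_density fixes its value directly, overriding its dependence on fertilizer.
Substituting into the N_uptake equation gives N_uptake = 6*planting_density + 13.
Substituting into the root_mass equation gives root_mass = -18*planting_density - 36.
yield becomes -18*planting_density - 40.
Solve -18*planting_density - 40 = -184: planting_density = (-184 + 40) / -18 = 8.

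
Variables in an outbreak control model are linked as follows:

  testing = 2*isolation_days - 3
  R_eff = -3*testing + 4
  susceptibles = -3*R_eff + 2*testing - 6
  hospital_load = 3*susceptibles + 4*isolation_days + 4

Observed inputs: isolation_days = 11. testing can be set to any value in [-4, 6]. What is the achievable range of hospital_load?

Intervening on testing fixes its value directly, overriding its dependence on isolation_days.
Substituting into the susceptibles equation gives susceptibles = 11*testing - 18.
Substituting into the hospital_load equation gives hospital_load = 33*testing - 6.
Linear in testing, so extremes are at the endpoints: testing = -4 gives hospital_load = -138; testing = 6 gives hospital_load = 192.

-138 to 192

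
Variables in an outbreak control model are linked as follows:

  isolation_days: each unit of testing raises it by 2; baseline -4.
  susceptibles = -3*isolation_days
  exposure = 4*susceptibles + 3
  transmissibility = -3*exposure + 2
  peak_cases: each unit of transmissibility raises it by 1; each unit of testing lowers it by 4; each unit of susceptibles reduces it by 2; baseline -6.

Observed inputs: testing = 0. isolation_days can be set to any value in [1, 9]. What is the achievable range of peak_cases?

Intervening on isolation_days fixes its value directly, overriding its dependence on testing.
Substituting into the exposure equation gives exposure = -12*isolation_days + 3.
Substituting into the transmissibility equation gives transmissibility = 36*isolation_days - 7.
So peak_cases = 42*isolation_days - 13.
Linear in isolation_days, so extremes are at the endpoints: isolation_days = 1 gives peak_cases = 29; isolation_days = 9 gives peak_cases = 365.

29 to 365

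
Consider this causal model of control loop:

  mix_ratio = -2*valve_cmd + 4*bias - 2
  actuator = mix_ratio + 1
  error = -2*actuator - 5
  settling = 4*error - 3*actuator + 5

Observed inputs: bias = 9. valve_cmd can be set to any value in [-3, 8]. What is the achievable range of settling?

-466 to -224

Substituting into the mix_ratio equation gives mix_ratio = -2*valve_cmd + 34.
Substituting into the actuator equation gives actuator = -2*valve_cmd + 35.
Substituting into the error equation gives error = 4*valve_cmd - 75.
Substituting into the settling equation gives settling = 22*valve_cmd - 400.
Linear in valve_cmd, so extremes are at the endpoints: valve_cmd = -3 gives settling = -466; valve_cmd = 8 gives settling = -224.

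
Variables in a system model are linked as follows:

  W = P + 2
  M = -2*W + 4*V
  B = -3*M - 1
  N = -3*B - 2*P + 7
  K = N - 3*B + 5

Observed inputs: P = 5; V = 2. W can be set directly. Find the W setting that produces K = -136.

Intervening on W fixes its value directly, overriding its dependence on P.
Substituting into the M equation gives M = -2*W + 8.
This gives B = 6*W - 25.
So N = -18*W + 72.
This gives K = -36*W + 152.
Solve -36*W + 152 = -136: W = (-136 - 152) / -36 = 8.

W = 8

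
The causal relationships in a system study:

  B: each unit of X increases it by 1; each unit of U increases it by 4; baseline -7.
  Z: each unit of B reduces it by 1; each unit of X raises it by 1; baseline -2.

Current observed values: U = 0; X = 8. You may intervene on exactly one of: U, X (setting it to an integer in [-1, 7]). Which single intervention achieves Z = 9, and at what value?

Intervening on U: with other inputs at their observed values, Z = -4*U + 5. Solving for 9 gives U = -1, within [-1, 7].
Intervening on X: the paths from X to Z cancel (net effect zero), leaving Z = 5; 9 is unreachable this way.

set U = -1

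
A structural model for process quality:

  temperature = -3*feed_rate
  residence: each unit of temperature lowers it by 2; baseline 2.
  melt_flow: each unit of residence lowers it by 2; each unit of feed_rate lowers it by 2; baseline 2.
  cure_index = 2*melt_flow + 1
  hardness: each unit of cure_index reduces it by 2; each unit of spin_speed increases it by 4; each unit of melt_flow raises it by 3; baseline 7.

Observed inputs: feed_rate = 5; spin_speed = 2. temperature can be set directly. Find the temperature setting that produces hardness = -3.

Intervening on temperature fixes its value directly, overriding its dependence on feed_rate.
Substituting into the melt_flow equation gives melt_flow = 4*temperature - 12.
cure_index becomes 8*temperature - 23.
Substituting into the hardness equation gives hardness = -4*temperature + 25.
Solve -4*temperature + 25 = -3: temperature = (-3 - 25) / -4 = 7.

temperature = 7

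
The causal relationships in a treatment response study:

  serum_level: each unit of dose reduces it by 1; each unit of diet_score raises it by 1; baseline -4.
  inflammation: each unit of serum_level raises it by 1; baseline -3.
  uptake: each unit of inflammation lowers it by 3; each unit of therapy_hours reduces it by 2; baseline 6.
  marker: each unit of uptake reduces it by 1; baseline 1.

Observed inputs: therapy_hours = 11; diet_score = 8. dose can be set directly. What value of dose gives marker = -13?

dose = 11

Substituting into the serum_level equation gives serum_level = -dose + 4.
Substituting into the inflammation equation gives inflammation = -dose + 1.
This gives uptake = 3*dose - 19.
This gives marker = -3*dose + 20.
Solve -3*dose + 20 = -13: dose = (-13 - 20) / -3 = 11.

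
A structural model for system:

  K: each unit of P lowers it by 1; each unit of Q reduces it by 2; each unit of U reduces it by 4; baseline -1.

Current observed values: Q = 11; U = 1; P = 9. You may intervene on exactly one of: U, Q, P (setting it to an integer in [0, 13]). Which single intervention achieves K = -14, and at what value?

set Q = 0

Intervening on U: K = -4*U - 32. Reaching -14 requires U = -9/2, not an integer.
Intervening on Q: with other inputs at their observed values, K = -2*Q - 14. Solving for -14 gives Q = 0, within [0, 13].
Intervening on P: K = -P - 27. Reaching -14 requires P = -13, outside [0, 13].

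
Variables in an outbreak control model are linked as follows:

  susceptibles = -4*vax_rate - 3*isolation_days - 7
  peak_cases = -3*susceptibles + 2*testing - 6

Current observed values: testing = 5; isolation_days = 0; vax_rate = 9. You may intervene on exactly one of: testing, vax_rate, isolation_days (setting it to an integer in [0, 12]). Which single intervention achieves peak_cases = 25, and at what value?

set vax_rate = 0

Intervening on testing: peak_cases = 2*testing + 123. Reaching 25 requires testing = -49, outside [0, 12].
Intervening on vax_rate: with other inputs at their observed values, peak_cases = 12*vax_rate + 25. Solving for 25 gives vax_rate = 0, within [0, 12].
Intervening on isolation_days: peak_cases = 9*isolation_days + 133. Reaching 25 requires isolation_days = -12, outside [0, 12].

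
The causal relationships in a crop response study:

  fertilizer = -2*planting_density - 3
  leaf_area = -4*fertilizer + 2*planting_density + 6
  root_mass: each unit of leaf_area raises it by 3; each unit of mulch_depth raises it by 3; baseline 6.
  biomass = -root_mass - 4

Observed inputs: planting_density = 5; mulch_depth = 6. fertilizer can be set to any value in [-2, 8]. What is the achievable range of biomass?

Intervening on fertilizer fixes its value directly, overriding its dependence on planting_density.
Substituting into the leaf_area equation gives leaf_area = -4*fertilizer + 16.
This gives root_mass = -12*fertilizer + 72.
Substituting into the biomass equation gives biomass = 12*fertilizer - 76.
Linear in fertilizer, so extremes are at the endpoints: fertilizer = -2 gives biomass = -100; fertilizer = 8 gives biomass = 20.

-100 to 20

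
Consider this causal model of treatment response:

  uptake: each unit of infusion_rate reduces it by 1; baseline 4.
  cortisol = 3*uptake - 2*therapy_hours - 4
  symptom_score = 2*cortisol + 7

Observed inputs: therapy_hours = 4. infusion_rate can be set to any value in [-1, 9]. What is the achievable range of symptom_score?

-47 to 13

Substituting into the cortisol equation gives cortisol = -3*infusion_rate.
Substituting into the symptom_score equation gives symptom_score = -6*infusion_rate + 7.
Linear in infusion_rate, so extremes are at the endpoints: infusion_rate = -1 gives symptom_score = 13; infusion_rate = 9 gives symptom_score = -47.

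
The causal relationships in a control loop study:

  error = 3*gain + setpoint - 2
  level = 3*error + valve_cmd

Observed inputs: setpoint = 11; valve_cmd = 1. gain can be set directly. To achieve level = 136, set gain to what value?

Substituting into the error equation gives error = 3*gain + 9.
Substituting into the level equation gives level = 9*gain + 28.
Solve 9*gain + 28 = 136: gain = (136 - 28) / 9 = 12.

gain = 12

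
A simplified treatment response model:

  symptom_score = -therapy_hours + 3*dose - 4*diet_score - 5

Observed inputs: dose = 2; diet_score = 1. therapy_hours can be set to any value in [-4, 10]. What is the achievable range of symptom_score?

-13 to 1

Substituting into the symptom_score equation gives symptom_score = -therapy_hours - 3.
Linear in therapy_hours, so extremes are at the endpoints: therapy_hours = -4 gives symptom_score = 1; therapy_hours = 10 gives symptom_score = -13.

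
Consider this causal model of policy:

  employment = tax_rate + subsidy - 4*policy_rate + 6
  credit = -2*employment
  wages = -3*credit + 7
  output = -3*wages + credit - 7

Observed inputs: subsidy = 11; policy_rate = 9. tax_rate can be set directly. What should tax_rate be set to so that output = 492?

tax_rate = -7

Substituting into the employment equation gives employment = tax_rate - 19.
Substituting into the credit equation gives credit = -2*tax_rate + 38.
Substituting into the wages equation gives wages = 6*tax_rate - 107.
This gives output = -20*tax_rate + 352.
Solve -20*tax_rate + 352 = 492: tax_rate = (492 - 352) / -20 = -7.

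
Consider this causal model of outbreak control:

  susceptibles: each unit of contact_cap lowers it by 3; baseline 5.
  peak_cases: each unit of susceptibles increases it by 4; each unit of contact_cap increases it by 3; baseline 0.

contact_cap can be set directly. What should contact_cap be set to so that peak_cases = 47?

contact_cap = -3

Substituting into the peak_cases equation gives peak_cases = -9*contact_cap + 20.
Solve -9*contact_cap + 20 = 47: contact_cap = (47 - 20) / -9 = -3.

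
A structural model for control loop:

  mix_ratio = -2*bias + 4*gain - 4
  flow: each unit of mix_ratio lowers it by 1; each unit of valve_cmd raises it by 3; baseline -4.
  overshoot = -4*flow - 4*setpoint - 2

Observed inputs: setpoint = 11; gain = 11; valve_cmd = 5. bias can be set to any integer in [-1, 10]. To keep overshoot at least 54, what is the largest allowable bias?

Substituting into the mix_ratio equation gives mix_ratio = -2*bias + 40.
Substituting into the flow equation gives flow = 2*bias - 29.
So overshoot = -8*bias + 70.
Require -8*bias + 70 ≥ 54, so bias ≤ 2.
The largest integer in [-1, 10] satisfying this is 2.

bias = 2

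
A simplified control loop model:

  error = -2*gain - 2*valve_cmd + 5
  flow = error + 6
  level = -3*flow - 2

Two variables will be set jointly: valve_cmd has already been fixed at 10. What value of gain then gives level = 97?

gain = 12

With valve_cmd held at 10:
Substituting into the error equation gives error = -2*gain - 15.
Substituting into the flow equation gives flow = -2*gain - 9.
Substituting into the level equation gives level = 6*gain + 25.
Solve 6*gain + 25 = 97: gain = (97 - 25) / 6 = 12.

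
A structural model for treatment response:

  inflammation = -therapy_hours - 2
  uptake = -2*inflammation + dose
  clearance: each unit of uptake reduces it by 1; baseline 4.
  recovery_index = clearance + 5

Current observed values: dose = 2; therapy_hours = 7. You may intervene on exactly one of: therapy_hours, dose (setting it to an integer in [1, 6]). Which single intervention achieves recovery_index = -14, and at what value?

Intervening on therapy_hours: recovery_index = -2*therapy_hours + 3. Reaching -14 requires therapy_hours = 17/2, not an integer.
Intervening on dose: with other inputs at their observed values, recovery_index = -dose - 9. Solving for -14 gives dose = 5, within [1, 6].

set dose = 5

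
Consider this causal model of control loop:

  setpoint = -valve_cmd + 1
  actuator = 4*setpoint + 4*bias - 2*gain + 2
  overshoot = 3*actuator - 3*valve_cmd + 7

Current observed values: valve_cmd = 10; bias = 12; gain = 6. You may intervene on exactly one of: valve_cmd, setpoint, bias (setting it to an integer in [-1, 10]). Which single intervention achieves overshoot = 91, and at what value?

Intervening on valve_cmd: overshoot = -15*valve_cmd + 133. Reaching 91 requires valve_cmd = 14/5, not an integer.
Intervening on setpoint: with other inputs at their observed values, overshoot = 12*setpoint + 91. Solving for 91 gives setpoint = 0, within [-1, 10].
Intervening on bias: overshoot = 12*bias - 161. Reaching 91 requires bias = 21, outside [-1, 10].

set setpoint = 0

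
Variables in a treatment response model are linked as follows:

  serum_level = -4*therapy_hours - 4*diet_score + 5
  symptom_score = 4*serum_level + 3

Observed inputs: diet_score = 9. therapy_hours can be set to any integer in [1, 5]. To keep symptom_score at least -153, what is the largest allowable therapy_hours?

Substituting into the serum_level equation gives serum_level = -4*therapy_hours - 31.
symptom_score becomes -16*therapy_hours - 121.
Require -16*therapy_hours - 121 ≥ -153, so therapy_hours ≤ 2.
The largest integer in [1, 5] satisfying this is 2.

therapy_hours = 2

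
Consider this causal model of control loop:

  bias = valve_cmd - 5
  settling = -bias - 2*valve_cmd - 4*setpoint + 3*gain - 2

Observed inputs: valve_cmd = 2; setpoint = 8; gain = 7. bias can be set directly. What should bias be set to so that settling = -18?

Intervening on bias fixes its value directly, overriding its dependence on valve_cmd.
Substituting into the settling equation gives settling = -bias - 17.
Solve -bias - 17 = -18: bias = (-18 + 17) / -1 = 1.

bias = 1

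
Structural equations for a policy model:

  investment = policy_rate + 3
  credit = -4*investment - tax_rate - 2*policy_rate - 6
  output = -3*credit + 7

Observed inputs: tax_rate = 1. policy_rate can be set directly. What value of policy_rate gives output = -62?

policy_rate = -7

Substituting into the credit equation gives credit = -6*policy_rate - 19.
Substituting into the output equation gives output = 18*policy_rate + 64.
Solve 18*policy_rate + 64 = -62: policy_rate = (-62 - 64) / 18 = -7.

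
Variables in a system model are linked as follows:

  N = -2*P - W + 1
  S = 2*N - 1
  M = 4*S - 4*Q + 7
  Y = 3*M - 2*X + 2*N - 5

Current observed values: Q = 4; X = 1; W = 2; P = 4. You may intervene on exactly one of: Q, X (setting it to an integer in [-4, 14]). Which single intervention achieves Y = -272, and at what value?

set X = -3

Intervening on Q: Y = -12*Q - 232. Reaching -272 requires Q = 10/3, not an integer.
Intervening on X: with other inputs at their observed values, Y = -2*X - 278. Solving for -272 gives X = -3, within [-4, 14].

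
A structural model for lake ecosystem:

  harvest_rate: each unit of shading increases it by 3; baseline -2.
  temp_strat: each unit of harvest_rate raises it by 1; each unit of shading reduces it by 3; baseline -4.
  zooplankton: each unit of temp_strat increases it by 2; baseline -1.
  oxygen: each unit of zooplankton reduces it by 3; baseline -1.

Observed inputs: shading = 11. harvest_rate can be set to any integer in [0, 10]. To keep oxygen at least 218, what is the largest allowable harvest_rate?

harvest_rate = 1

Intervening on harvest_rate fixes its value directly, overriding its dependence on shading.
Substituting into the temp_strat equation gives temp_strat = harvest_rate - 37.
So zooplankton = 2*harvest_rate - 75.
Substituting into the oxygen equation gives oxygen = -6*harvest_rate + 224.
Require -6*harvest_rate + 224 ≥ 218, so harvest_rate ≤ 1.
The largest integer in [0, 10] satisfying this is 1.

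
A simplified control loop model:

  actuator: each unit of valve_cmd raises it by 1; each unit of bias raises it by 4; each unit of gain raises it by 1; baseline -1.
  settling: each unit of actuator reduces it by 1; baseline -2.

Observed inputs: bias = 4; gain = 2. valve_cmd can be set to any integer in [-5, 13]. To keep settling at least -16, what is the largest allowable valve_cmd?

valve_cmd = -3

Substituting into the actuator equation gives actuator = valve_cmd + 17.
settling becomes -valve_cmd - 19.
Require -valve_cmd - 19 ≥ -16, so valve_cmd ≤ -3.
The largest integer in [-5, 13] satisfying this is -3.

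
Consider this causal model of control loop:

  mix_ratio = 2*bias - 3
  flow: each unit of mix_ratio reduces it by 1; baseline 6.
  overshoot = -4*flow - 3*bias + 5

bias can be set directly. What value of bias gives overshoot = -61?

bias = -6

Substituting into the flow equation gives flow = -2*bias + 9.
This gives overshoot = 5*bias - 31.
Solve 5*bias - 31 = -61: bias = (-61 + 31) / 5 = -6.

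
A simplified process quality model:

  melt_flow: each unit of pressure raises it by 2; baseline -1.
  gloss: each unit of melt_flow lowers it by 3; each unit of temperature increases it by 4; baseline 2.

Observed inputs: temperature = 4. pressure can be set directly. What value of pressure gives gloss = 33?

Substituting into the gloss equation gives gloss = -6*pressure + 21.
Solve -6*pressure + 21 = 33: pressure = (33 - 21) / -6 = -2.

pressure = -2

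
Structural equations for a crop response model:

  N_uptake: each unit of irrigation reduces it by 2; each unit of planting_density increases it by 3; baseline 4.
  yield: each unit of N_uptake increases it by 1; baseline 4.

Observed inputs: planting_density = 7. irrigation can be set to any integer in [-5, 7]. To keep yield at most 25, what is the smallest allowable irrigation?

irrigation = 2

Substituting into the N_uptake equation gives N_uptake = -2*irrigation + 25.
Substituting into the yield equation gives yield = -2*irrigation + 29.
Require -2*irrigation + 29 ≤ 25, so irrigation ≥ 2.
The smallest integer in [-5, 7] satisfying this is 2.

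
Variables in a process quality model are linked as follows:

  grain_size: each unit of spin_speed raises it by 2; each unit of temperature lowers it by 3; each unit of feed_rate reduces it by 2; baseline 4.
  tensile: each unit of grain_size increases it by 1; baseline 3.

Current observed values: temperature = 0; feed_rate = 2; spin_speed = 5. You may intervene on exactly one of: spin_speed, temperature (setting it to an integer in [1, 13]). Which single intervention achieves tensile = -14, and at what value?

Intervening on spin_speed: tensile = 2*spin_speed + 3. Reaching -14 requires spin_speed = -17/2, not an integer.
Intervening on temperature: with other inputs at their observed values, tensile = -3*temperature + 13. Solving for -14 gives temperature = 9, within [1, 13].

set temperature = 9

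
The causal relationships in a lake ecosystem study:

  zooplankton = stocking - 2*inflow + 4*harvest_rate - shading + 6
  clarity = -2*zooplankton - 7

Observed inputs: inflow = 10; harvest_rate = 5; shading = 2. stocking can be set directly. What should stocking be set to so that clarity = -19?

Substituting into the zooplankton equation gives zooplankton = stocking + 4.
Substituting into the clarity equation gives clarity = -2*stocking - 15.
Solve -2*stocking - 15 = -19: stocking = (-19 + 15) / -2 = 2.

stocking = 2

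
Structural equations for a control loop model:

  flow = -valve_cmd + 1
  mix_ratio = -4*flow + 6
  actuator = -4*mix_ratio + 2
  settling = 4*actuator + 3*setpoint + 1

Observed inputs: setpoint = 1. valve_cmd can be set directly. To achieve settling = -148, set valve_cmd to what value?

Substituting into the mix_ratio equation gives mix_ratio = 4*valve_cmd + 2.
Substituting into the actuator equation gives actuator = -16*valve_cmd - 6.
Substituting into the settling equation gives settling = -64*valve_cmd - 20.
Solve -64*valve_cmd - 20 = -148: valve_cmd = (-148 + 20) / -64 = 2.

valve_cmd = 2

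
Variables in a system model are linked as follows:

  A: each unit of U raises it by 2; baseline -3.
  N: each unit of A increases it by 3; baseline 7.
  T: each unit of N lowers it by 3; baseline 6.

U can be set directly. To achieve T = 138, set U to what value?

Substituting into the N equation gives N = 6*U - 2.
T becomes -18*U + 12.
Solve -18*U + 12 = 138: U = (138 - 12) / -18 = -7.

U = -7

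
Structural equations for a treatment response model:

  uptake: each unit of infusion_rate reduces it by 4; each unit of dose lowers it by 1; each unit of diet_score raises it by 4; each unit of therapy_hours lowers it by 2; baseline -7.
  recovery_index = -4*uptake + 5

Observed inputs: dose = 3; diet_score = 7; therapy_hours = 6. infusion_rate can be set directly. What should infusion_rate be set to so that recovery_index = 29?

Substituting into the uptake equation gives uptake = -4*infusion_rate + 6.
Substituting into the recovery_index equation gives recovery_index = 16*infusion_rate - 19.
Solve 16*infusion_rate - 19 = 29: infusion_rate = (29 + 19) / 16 = 3.

infusion_rate = 3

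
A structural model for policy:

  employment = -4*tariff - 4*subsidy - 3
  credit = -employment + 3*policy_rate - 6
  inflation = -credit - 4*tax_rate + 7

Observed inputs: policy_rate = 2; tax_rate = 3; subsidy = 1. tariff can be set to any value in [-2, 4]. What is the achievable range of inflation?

Substituting into the employment equation gives employment = -4*tariff - 7.
So credit = 4*tariff + 7.
This gives inflation = -4*tariff - 12.
Linear in tariff, so extremes are at the endpoints: tariff = -2 gives inflation = -4; tariff = 4 gives inflation = -28.

-28 to -4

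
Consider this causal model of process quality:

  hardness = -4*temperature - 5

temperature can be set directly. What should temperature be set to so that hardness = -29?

temperature = 6

Solve -4*temperature - 5 = -29: temperature = (-29 + 5) / -4 = 6.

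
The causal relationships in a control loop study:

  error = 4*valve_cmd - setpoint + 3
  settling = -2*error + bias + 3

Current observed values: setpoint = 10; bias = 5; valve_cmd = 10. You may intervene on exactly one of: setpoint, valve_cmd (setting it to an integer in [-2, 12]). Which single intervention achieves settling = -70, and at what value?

set setpoint = 4

Intervening on setpoint: with other inputs at their observed values, settling = 2*setpoint - 78. Solving for -70 gives setpoint = 4, within [-2, 12].
Intervening on valve_cmd: settling = -8*valve_cmd + 22. Reaching -70 requires valve_cmd = 23/2, not an integer.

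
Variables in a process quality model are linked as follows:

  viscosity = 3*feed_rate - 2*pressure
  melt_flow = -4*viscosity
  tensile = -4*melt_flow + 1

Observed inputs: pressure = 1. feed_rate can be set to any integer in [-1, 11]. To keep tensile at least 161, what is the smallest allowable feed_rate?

Substituting into the viscosity equation gives viscosity = 3*feed_rate - 2.
melt_flow becomes -12*feed_rate + 8.
This gives tensile = 48*feed_rate - 31.
Require 48*feed_rate - 31 ≥ 161, so feed_rate ≥ 4.
The smallest integer in [-1, 11] satisfying this is 4.

feed_rate = 4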